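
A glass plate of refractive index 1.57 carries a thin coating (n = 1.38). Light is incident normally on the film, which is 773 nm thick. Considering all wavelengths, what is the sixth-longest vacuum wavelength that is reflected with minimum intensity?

Top surface (1.0 → 1.38): reflection off a higher-index medium gives a half-wave phase shift.
At the lower boundary (n = 1.38 to n = 1.57) the reflected ray undergoes a half-wave phase shift.
The two reflections carry the same phase change, so no net offset.
So the condition for destructive reflection is 2 n t = (m + ½) λ.
λ = 2 n t / (m + ½). The sixth-longest wavelength is m = 5: λ = 2 × 1.38 × 773 / 5.50 = 388 nm.

388 nm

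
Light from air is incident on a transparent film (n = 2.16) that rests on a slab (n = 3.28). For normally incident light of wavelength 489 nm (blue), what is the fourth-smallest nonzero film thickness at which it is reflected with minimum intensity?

396 nm

Top surface (1.0 → 2.16): reflection off a higher-index medium gives a half-wave phase shift.
At the lower boundary (n = 2.16 to n = 3.28) the reflected ray undergoes a half-wave phase shift.
The two reflections carry the same phase change, so no net offset.
For dark reflection here: 2 n t = (m + ½) λ.
The fourth-smallest nonzero thickness corresponds to m = 3: t = (m + ½) λ / (2 n) = 3.50 × 489 / (2 × 2.16) = 396 nm.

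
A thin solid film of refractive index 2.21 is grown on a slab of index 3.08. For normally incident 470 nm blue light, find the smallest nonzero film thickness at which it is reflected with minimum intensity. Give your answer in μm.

0.0532 μm

At the upper boundary (n = 1.0 to n = 2.21) the reflected ray undergoes a half-wave phase shift.
Bottom surface (2.21 → 3.08): reflection off a higher-index medium gives a half-wave phase shift.
Zero or two π shifts → no net half-wave offset.
With no net inversion, destructive interference in reflection requires 2 n t = (m + ½) λ.
Minimum at m = 0: t = λ / (4 n) = 470 / (4 × 2.21) = 53.2 nm.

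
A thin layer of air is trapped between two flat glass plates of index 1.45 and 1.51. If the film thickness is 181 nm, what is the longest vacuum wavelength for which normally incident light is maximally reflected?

724 nm

Top surface (1.45 → 1.0): reflection off a lower-index medium gives no phase shift.
Ray reflecting at the bottom interface goes from n = 1.0 toward n = 1.51: a half-wave phase shift.
The two reflections differ by half a wavelength.
For maximum reflection here: 2 n t = (m + ½) λ.
λ = 2 n t / (m + ½). The longest wavelength is m = 0: λ = 2 × 1.0 × 181 / 0.500 = 724 nm.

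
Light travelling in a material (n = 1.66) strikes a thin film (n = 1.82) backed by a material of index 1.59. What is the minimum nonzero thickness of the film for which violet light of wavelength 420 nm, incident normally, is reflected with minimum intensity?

Top surface (1.66 → 1.82): reflection off a higher-index medium gives a half-wave phase shift.
Ray reflecting at the bottom interface goes from n = 1.82 toward n = 1.59: no phase shift.
The two reflections differ by half a wavelength.
For weak reflection here: 2 n t = m λ.
Minimum nonzero at m = 1: t = λ / (2 n) = 420 / (2 × 1.82) = 115 nm.

115 nm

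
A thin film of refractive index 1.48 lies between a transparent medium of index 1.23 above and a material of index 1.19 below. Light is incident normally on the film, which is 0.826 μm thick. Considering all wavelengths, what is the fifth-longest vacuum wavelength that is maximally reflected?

Ray reflecting at the top interface goes from n = 1.23 toward n = 1.48: a half-wave phase shift.
Bottom surface (1.48 → 1.19): reflection off a lower-index medium gives no phase shift.
Net: one phase inversion between the two reflected rays.
So the condition for constructive reflection is 2 n t = (m + ½) λ.
λ = 2 n t / (m + ½). The fifth-longest wavelength is m = 4: λ = 2 × 1.48 × 826 / 4.50 = 543 nm.

543 nm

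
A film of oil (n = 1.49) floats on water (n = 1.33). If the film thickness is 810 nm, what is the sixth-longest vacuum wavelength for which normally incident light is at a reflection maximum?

Ray reflecting at the top interface goes from n = 1.0 toward n = 1.49: a half-wave phase shift.
At the lower boundary (n = 1.49 to n = 1.33) the reflected ray undergoes no phase shift.
Exactly one π shift → a net half-wave offset.
So the condition for constructive reflection is 2 n t = (m + ½) λ.
λ = 2 n t / (m + ½). The sixth-longest wavelength is m = 5: λ = 2 × 1.49 × 810 / 5.50 = 439 nm.

439 nm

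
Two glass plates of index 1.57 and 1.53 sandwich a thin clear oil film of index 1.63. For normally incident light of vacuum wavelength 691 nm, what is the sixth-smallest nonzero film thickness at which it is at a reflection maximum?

1166 nm

At the upper boundary (n = 1.57 to n = 1.63) the reflected ray undergoes a half-wave phase shift.
Ray reflecting at the bottom interface goes from n = 1.63 toward n = 1.53: no phase shift.
The two reflections differ by half a wavelength.
For strong reflection here: 2 n t = (m + ½) λ.
The sixth-smallest nonzero thickness corresponds to m = 5: t = (m + ½) λ / (2 n) = 5.50 × 691 / (2 × 1.63) = 1166 nm.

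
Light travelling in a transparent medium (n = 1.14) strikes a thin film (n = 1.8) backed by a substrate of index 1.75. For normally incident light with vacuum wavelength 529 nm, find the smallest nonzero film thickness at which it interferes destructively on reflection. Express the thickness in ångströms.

At the upper boundary (n = 1.14 to n = 1.8) the reflected ray undergoes a half-wave phase shift.
Bottom surface (1.8 → 1.75): reflection off a lower-index medium gives no phase shift.
Exactly one π shift → a net half-wave offset.
With one net inversion, destructive interference in reflection requires 2 n t = m λ.
Minimum nonzero at m = 1: t = λ / (2 n) = 529 / (2 × 1.8) = 147 nm.

1469 Å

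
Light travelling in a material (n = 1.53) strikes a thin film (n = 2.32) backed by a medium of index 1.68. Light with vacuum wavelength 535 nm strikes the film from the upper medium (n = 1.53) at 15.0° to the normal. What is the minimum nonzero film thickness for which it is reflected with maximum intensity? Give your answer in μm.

0.0585 μm

Ray reflecting at the top interface goes from n = 1.53 toward n = 2.32: a half-wave phase shift.
Bottom surface (2.32 → 1.68): reflection off a lower-index medium gives no phase shift.
Exactly one π shift → a net half-wave offset.
For maximum reflection here: 2 n t cos θ_r = (m + ½) λ.
Snell's law: 1.53 sin 15.0° = 2.32 sin θ_r → sin θ_r = 0.171, cos θ_r = 0.985.
Minimum at m = 0: t = λ / (4 n cos θ_r) = 535 / (4 × 2.32 × 0.985) = 58.5 nm.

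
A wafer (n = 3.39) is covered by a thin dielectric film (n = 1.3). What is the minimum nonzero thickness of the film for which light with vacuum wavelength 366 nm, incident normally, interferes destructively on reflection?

70.4 nm

Ray reflecting at the top interface goes from n = 1.0 toward n = 1.3: a half-wave phase shift.
At the lower boundary (n = 1.3 to n = 3.39) the reflected ray undergoes a half-wave phase shift.
The two reflections carry the same phase change, so no net offset.
For weak reflection here: 2 n t = (m + ½) λ.
Minimum at m = 0: t = λ / (4 n) = 366 / (4 × 1.3) = 70.4 nm.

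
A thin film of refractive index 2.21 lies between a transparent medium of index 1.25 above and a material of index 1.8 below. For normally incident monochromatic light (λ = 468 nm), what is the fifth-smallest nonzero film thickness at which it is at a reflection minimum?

529 nm

Ray reflecting at the top interface goes from n = 1.25 toward n = 2.21: a half-wave phase shift.
At the lower boundary (n = 2.21 to n = 1.8) the reflected ray undergoes no phase shift.
Net: one phase inversion between the two reflected rays.
With one net inversion, destructive interference in reflection requires 2 n t = m λ.
The fifth-smallest nonzero thickness corresponds to m = 5: t = m λ / (2 n) = 5.00 × 468 / (2 × 2.21) = 529 nm.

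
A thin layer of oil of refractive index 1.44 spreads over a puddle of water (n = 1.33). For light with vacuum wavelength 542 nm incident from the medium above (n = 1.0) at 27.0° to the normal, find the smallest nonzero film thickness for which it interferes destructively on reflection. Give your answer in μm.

0.198 μm

Ray reflecting at the top interface goes from n = 1.0 toward n = 1.44: a half-wave phase shift.
Bottom surface (1.44 → 1.33): reflection off a lower-index medium gives no phase shift.
Net: one phase inversion between the two reflected rays.
For dark reflection here: 2 n t cos θ_r = m λ.
Snell's law: 1.0 sin 27.0° = 1.44 sin θ_r → sin θ_r = 0.315, cos θ_r = 0.949.
Minimum nonzero at m = 1: t = λ / (2 n cos θ_r) = 542 / (2 × 1.44 × 0.949) = 198 nm.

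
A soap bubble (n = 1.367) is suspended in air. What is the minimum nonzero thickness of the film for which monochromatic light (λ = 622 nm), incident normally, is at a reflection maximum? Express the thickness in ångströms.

At the upper boundary (n = 1.0 to n = 1.367) the reflected ray undergoes a half-wave phase shift.
Bottom surface (1.367 → 1.0): reflection off a lower-index medium gives no phase shift.
The two reflections differ by half a wavelength.
With one net inversion, constructive interference in reflection requires 2 n t = (m + ½) λ.
Minimum at m = 0: t = λ / (4 n) = 622 / (4 × 1.367) = 114 nm.

1138 Å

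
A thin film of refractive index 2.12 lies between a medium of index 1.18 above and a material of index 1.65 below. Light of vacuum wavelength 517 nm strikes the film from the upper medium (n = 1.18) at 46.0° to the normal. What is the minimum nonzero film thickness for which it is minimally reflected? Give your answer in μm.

Top surface (1.18 → 2.12): reflection off a higher-index medium gives a half-wave phase shift.
Ray reflecting at the bottom interface goes from n = 2.12 toward n = 1.65: no phase shift.
Net: one phase inversion between the two reflected rays.
For weak reflection here: 2 n t cos θ_r = m λ.
Snell's law: 1.18 sin 46.0° = 2.12 sin θ_r → sin θ_r = 0.400, cos θ_r = 0.916.
Minimum nonzero at m = 1: t = λ / (2 n cos θ_r) = 517 / (2 × 2.12 × 0.916) = 133 nm.

0.133 μm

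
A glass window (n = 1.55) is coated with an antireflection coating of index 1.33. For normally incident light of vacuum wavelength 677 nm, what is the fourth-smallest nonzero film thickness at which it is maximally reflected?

Ray reflecting at the top interface goes from n = 1.0 toward n = 1.33: a half-wave phase shift.
Ray reflecting at the bottom interface goes from n = 1.33 toward n = 1.55: a half-wave phase shift.
Zero or two π shifts → no net half-wave offset.
With no net inversion, constructive interference in reflection requires 2 n t = m λ.
The fourth-smallest nonzero thickness corresponds to m = 4: t = m λ / (2 n) = 4.00 × 677 / (2 × 1.33) = 1018 nm.

1018 nm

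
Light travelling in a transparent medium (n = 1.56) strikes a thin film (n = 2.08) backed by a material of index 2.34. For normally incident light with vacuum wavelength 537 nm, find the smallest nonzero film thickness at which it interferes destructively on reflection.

64.5 nm

Ray reflecting at the top interface goes from n = 1.56 toward n = 2.08: a half-wave phase shift.
Ray reflecting at the bottom interface goes from n = 2.08 toward n = 2.34: a half-wave phase shift.
Net: no relative phase inversion (both shifts match).
For minimum reflection here: 2 n t = (m + ½) λ.
Minimum at m = 0: t = λ / (4 n) = 537 / (4 × 2.08) = 64.5 nm.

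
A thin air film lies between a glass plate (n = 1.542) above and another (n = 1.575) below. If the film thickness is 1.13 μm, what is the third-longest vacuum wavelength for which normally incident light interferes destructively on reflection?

753 nm

At the upper boundary (n = 1.542 to n = 1.0) the reflected ray undergoes no phase shift.
Bottom surface (1.0 → 1.575): reflection off a higher-index medium gives a half-wave phase shift.
Exactly one π shift → a net half-wave offset.
With one net inversion, destructive interference in reflection requires 2 n t = m λ.
λ = 2 n t / m. The third-longest wavelength is m = 3: λ = 2 × 1.0 × 1130 / 3.00 = 753 nm.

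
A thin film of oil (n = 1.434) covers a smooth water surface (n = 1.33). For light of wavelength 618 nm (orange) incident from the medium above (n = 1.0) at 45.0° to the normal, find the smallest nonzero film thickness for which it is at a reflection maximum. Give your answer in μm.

0.124 μm

At the upper boundary (n = 1.0 to n = 1.434) the reflected ray undergoes a half-wave phase shift.
At the lower boundary (n = 1.434 to n = 1.33) the reflected ray undergoes no phase shift.
The two reflections differ by half a wavelength.
With one net inversion, constructive interference in reflection requires 2 n t cos θ_r = (m + ½) λ.
Snell's law: 1.0 sin 45.0° = 1.434 sin θ_r → sin θ_r = 0.493, cos θ_r = 0.870.
Minimum at m = 0: t = λ / (4 n cos θ_r) = 618 / (4 × 1.434 × 0.870) = 124 nm.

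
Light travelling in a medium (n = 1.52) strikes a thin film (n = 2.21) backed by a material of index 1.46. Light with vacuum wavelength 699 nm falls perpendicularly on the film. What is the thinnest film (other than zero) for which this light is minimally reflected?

158 nm

At the upper boundary (n = 1.52 to n = 2.21) the reflected ray undergoes a half-wave phase shift.
Bottom surface (2.21 → 1.46): reflection off a lower-index medium gives no phase shift.
The two reflections differ by half a wavelength.
So the condition for destructive reflection is 2 n t = m λ.
Minimum nonzero at m = 1: t = λ / (2 n) = 699 / (2 × 2.21) = 158 nm.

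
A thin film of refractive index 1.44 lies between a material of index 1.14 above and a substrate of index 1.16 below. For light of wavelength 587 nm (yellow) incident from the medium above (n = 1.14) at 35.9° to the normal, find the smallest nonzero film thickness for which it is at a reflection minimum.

At the upper boundary (n = 1.14 to n = 1.44) the reflected ray undergoes a half-wave phase shift.
Ray reflecting at the bottom interface goes from n = 1.44 toward n = 1.16: no phase shift.
Exactly one π shift → a net half-wave offset.
For minimum reflection here: 2 n t cos θ_r = m λ.
Snell's law: 1.14 sin 35.9° = 1.44 sin θ_r → sin θ_r = 0.464, cos θ_r = 0.886.
Minimum nonzero at m = 1: t = λ / (2 n cos θ_r) = 587 / (2 × 1.44 × 0.886) = 230 nm.

230 nm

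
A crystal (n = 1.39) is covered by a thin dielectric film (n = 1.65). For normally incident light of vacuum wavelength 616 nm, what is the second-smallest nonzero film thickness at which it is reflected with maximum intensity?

Top surface (1.0 → 1.65): reflection off a higher-index medium gives a half-wave phase shift.
Bottom surface (1.65 → 1.39): reflection off a lower-index medium gives no phase shift.
Exactly one π shift → a net half-wave offset.
With one net inversion, constructive interference in reflection requires 2 n t = (m + ½) λ.
The second-smallest nonzero thickness corresponds to m = 1: t = (m + ½) λ / (2 n) = 1.50 × 616 / (2 × 1.65) = 280 nm.

280 nm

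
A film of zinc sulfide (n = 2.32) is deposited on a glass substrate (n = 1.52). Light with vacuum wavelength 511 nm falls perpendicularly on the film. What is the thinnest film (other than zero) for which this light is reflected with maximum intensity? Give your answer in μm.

At the upper boundary (n = 1.0 to n = 2.32) the reflected ray undergoes a half-wave phase shift.
Ray reflecting at the bottom interface goes from n = 2.32 toward n = 1.52: no phase shift.
The two reflections differ by half a wavelength.
With one net inversion, constructive interference in reflection requires 2 n t = (m + ½) λ.
Minimum at m = 0: t = λ / (4 n) = 511 / (4 × 2.32) = 55.1 nm.

0.0551 μm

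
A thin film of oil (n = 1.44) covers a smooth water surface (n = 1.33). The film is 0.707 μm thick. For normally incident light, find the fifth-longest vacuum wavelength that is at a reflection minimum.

At the upper boundary (n = 1.0 to n = 1.44) the reflected ray undergoes a half-wave phase shift.
Ray reflecting at the bottom interface goes from n = 1.44 toward n = 1.33: no phase shift.
Exactly one π shift → a net half-wave offset.
For minimum reflection here: 2 n t = m λ.
λ = 2 n t / m. The fifth-longest wavelength is m = 5: λ = 2 × 1.44 × 707 / 5.00 = 407 nm.

407 nm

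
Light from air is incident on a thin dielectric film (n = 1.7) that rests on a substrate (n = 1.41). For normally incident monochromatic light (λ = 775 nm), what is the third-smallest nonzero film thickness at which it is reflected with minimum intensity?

At the upper boundary (n = 1.0 to n = 1.7) the reflected ray undergoes a half-wave phase shift.
At the lower boundary (n = 1.7 to n = 1.41) the reflected ray undergoes no phase shift.
Exactly one π shift → a net half-wave offset.
For weak reflection here: 2 n t = m λ.
The third-smallest nonzero thickness corresponds to m = 3: t = m λ / (2 n) = 3.00 × 775 / (2 × 1.7) = 684 nm.

684 nm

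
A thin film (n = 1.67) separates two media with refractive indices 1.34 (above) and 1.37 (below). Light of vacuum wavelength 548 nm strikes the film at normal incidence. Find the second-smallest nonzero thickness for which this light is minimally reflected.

328 nm

At the upper boundary (n = 1.34 to n = 1.67) the reflected ray undergoes a half-wave phase shift.
Ray reflecting at the bottom interface goes from n = 1.67 toward n = 1.37: no phase shift.
Net: one phase inversion between the two reflected rays.
So the condition for destructive reflection is 2 n t = m λ.
The second-smallest nonzero thickness corresponds to m = 2: t = m λ / (2 n) = 2.00 × 548 / (2 × 1.67) = 328 nm.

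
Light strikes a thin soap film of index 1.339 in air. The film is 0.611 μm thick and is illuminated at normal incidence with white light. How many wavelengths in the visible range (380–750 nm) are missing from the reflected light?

2

At the upper boundary (n = 1.0 to n = 1.339) the reflected ray undergoes a half-wave phase shift.
At the lower boundary (n = 1.339 to n = 1.0) the reflected ray undergoes no phase shift.
Exactly one π shift → a net half-wave offset.
With one net inversion, destructive interference in reflection requires 2 n t = m λ.
λ = 2 n t / m = 1636 / m nm.
m=2: 818 nm (IR); m=3: 545 nm (visible); m=4: 409 nm (visible); m=5: 327 nm (UV).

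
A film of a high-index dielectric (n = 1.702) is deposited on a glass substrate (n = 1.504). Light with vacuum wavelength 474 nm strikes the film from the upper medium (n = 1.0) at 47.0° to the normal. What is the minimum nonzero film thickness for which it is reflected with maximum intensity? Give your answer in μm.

Top surface (1.0 → 1.702): reflection off a higher-index medium gives a half-wave phase shift.
At the lower boundary (n = 1.702 to n = 1.504) the reflected ray undergoes no phase shift.
Exactly one π shift → a net half-wave offset.
With one net inversion, constructive interference in reflection requires 2 n t cos θ_r = (m + ½) λ.
Snell's law: 1.0 sin 47.0° = 1.702 sin θ_r → sin θ_r = 0.430, cos θ_r = 0.903.
Minimum at m = 0: t = λ / (4 n cos θ_r) = 474 / (4 × 1.702 × 0.903) = 77.1 nm.

0.0771 μm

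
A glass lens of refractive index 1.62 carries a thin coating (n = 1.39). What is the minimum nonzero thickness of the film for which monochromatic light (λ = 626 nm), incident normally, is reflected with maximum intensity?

225 nm

At the upper boundary (n = 1.0 to n = 1.39) the reflected ray undergoes a half-wave phase shift.
Bottom surface (1.39 → 1.62): reflection off a higher-index medium gives a half-wave phase shift.
Zero or two π shifts → no net half-wave offset.
So the condition for constructive reflection is 2 n t = m λ.
Minimum nonzero at m = 1: t = λ / (2 n) = 626 / (2 × 1.39) = 225 nm.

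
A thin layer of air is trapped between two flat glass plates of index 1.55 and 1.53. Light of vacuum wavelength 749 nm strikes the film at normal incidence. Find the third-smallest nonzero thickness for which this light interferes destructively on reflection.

1124 nm

At the upper boundary (n = 1.55 to n = 1.0) the reflected ray undergoes no phase shift.
Bottom surface (1.0 → 1.53): reflection off a higher-index medium gives a half-wave phase shift.
Exactly one π shift → a net half-wave offset.
With one net inversion, destructive interference in reflection requires 2 n t = m λ.
The third-smallest nonzero thickness corresponds to m = 3: t = m λ / (2 n) = 3.00 × 749 / (2 × 1.0) = 1124 nm.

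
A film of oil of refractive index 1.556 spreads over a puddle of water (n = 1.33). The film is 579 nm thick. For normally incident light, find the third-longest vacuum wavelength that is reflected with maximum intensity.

721 nm

Ray reflecting at the top interface goes from n = 1.0 toward n = 1.556: a half-wave phase shift.
At the lower boundary (n = 1.556 to n = 1.33) the reflected ray undergoes no phase shift.
Net: one phase inversion between the two reflected rays.
With one net inversion, constructive interference in reflection requires 2 n t = (m + ½) λ.
λ = 2 n t / (m + ½). The third-longest wavelength is m = 2: λ = 2 × 1.556 × 579 / 2.50 = 721 nm.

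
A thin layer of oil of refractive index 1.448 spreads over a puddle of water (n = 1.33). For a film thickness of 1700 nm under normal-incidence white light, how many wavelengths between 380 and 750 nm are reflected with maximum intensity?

6

At the upper boundary (n = 1.0 to n = 1.448) the reflected ray undergoes a half-wave phase shift.
At the lower boundary (n = 1.448 to n = 1.33) the reflected ray undergoes no phase shift.
Exactly one π shift → a net half-wave offset.
So the condition for constructive reflection is 2 n t = (m + ½) λ.
λ = 2 n t / (m + ½) = 4923 / (m + ½) nm.
m=6: 757 nm (IR); m=7: 656 nm (visible); m=8: 579 nm (visible); m=9: 518 nm (visible); m=10: 469 nm (visible); m=11: 428 nm (visible); m=12: 394 nm (visible); m=13: 365 nm (UV).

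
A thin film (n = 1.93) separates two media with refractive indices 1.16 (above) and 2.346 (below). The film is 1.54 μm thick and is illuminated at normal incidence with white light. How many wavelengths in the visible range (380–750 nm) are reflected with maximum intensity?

8

Top surface (1.16 → 1.93): reflection off a higher-index medium gives a half-wave phase shift.
Ray reflecting at the bottom interface goes from n = 1.93 toward n = 2.346: a half-wave phase shift.
Zero or two π shifts → no net half-wave offset.
With no net inversion, constructive interference in reflection requires 2 n t = m λ.
λ = 2 n t / m = 5944 / m nm.
m=7: 849 nm (IR); m=8: 743 nm (visible); m=9: 660 nm (visible); m=10: 594 nm (visible); m=11: 540 nm (visible); m=12: 495 nm (visible); m=13: 457 nm (visible); m=14: 425 nm (visible); m=15: 396 nm (visible); m=16: 372 nm (UV).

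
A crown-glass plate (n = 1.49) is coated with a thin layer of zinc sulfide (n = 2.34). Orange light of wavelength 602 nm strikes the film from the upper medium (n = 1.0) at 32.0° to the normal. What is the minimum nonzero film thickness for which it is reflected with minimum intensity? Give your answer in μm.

At the upper boundary (n = 1.0 to n = 2.34) the reflected ray undergoes a half-wave phase shift.
Ray reflecting at the bottom interface goes from n = 2.34 toward n = 1.49: no phase shift.
Net: one phase inversion between the two reflected rays.
For weak reflection here: 2 n t cos θ_r = m λ.
Snell's law: 1.0 sin 32.0° = 2.34 sin θ_r → sin θ_r = 0.226, cos θ_r = 0.974.
Minimum nonzero at m = 1: t = λ / (2 n cos θ_r) = 602 / (2 × 2.34 × 0.974) = 132 nm.

0.132 μm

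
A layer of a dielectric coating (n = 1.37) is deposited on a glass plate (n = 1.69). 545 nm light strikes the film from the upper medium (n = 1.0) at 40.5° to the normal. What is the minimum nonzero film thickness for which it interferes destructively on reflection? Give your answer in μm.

Ray reflecting at the top interface goes from n = 1.0 toward n = 1.37: a half-wave phase shift.
Ray reflecting at the bottom interface goes from n = 1.37 toward n = 1.69: a half-wave phase shift.
The two reflections carry the same phase change, so no net offset.
With no net inversion, destructive interference in reflection requires 2 n t cos θ_r = (m + ½) λ.
Snell's law: 1.0 sin 40.5° = 1.37 sin θ_r → sin θ_r = 0.474, cos θ_r = 0.880.
Minimum at m = 0: t = λ / (4 n cos θ_r) = 545 / (4 × 1.37 × 0.880) = 113 nm.

0.113 μm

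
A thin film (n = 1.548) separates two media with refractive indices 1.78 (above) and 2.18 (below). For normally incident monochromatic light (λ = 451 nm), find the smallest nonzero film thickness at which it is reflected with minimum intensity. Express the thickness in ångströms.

Top surface (1.78 → 1.548): reflection off a lower-index medium gives no phase shift.
At the lower boundary (n = 1.548 to n = 2.18) the reflected ray undergoes a half-wave phase shift.
Net: one phase inversion between the two reflected rays.
For dark reflection here: 2 n t = m λ.
Minimum nonzero at m = 1: t = λ / (2 n) = 451 / (2 × 1.548) = 146 nm.

1457 Å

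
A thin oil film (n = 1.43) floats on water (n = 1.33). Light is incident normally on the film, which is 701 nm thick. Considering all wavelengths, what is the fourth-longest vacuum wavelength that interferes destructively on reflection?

501 nm

Ray reflecting at the top interface goes from n = 1.0 toward n = 1.43: a half-wave phase shift.
Ray reflecting at the bottom interface goes from n = 1.43 toward n = 1.33: no phase shift.
The two reflections differ by half a wavelength.
With one net inversion, destructive interference in reflection requires 2 n t = m λ.
λ = 2 n t / m. The fourth-longest wavelength is m = 4: λ = 2 × 1.43 × 701 / 4.00 = 501 nm.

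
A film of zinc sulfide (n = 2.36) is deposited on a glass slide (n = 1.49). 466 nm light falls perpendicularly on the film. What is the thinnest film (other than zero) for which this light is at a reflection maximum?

Top surface (1.0 → 2.36): reflection off a higher-index medium gives a half-wave phase shift.
Ray reflecting at the bottom interface goes from n = 2.36 toward n = 1.49: no phase shift.
Net: one phase inversion between the two reflected rays.
For bright reflection here: 2 n t = (m + ½) λ.
Minimum at m = 0: t = λ / (4 n) = 466 / (4 × 2.36) = 49.4 nm.

49.4 nm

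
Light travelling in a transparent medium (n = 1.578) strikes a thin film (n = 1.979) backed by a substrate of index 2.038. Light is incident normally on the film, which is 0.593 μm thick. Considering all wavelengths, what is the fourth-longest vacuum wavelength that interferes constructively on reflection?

At the upper boundary (n = 1.578 to n = 1.979) the reflected ray undergoes a half-wave phase shift.
Bottom surface (1.979 → 2.038): reflection off a higher-index medium gives a half-wave phase shift.
Zero or two π shifts → no net half-wave offset.
For maximum reflection here: 2 n t = m λ.
λ = 2 n t / m. The fourth-longest wavelength is m = 4: λ = 2 × 1.979 × 593 / 4.00 = 587 nm.

587 nm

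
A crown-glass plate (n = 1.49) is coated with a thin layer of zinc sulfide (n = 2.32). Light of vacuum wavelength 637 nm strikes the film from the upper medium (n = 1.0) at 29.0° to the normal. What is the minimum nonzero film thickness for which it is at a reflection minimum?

Top surface (1.0 → 2.32): reflection off a higher-index medium gives a half-wave phase shift.
At the lower boundary (n = 2.32 to n = 1.49) the reflected ray undergoes no phase shift.
Exactly one π shift → a net half-wave offset.
With one net inversion, destructive interference in reflection requires 2 n t cos θ_r = m λ.
Snell's law: 1.0 sin 29.0° = 2.32 sin θ_r → sin θ_r = 0.209, cos θ_r = 0.978.
Minimum nonzero at m = 1: t = λ / (2 n cos θ_r) = 637 / (2 × 2.32 × 0.978) = 140 nm.

140 nm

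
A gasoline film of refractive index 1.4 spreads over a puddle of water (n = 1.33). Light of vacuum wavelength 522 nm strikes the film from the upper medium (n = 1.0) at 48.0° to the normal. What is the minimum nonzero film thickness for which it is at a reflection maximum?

110 nm

Top surface (1.0 → 1.4): reflection off a higher-index medium gives a half-wave phase shift.
At the lower boundary (n = 1.4 to n = 1.33) the reflected ray undergoes no phase shift.
The two reflections differ by half a wavelength.
For strong reflection here: 2 n t cos θ_r = (m + ½) λ.
Snell's law: 1.0 sin 48.0° = 1.4 sin θ_r → sin θ_r = 0.531, cos θ_r = 0.847.
Minimum at m = 0: t = λ / (4 n cos θ_r) = 522 / (4 × 1.4 × 0.847) = 110 nm.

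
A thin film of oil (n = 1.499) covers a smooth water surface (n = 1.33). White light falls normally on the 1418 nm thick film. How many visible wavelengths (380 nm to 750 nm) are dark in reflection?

Top surface (1.0 → 1.499): reflection off a higher-index medium gives a half-wave phase shift.
Bottom surface (1.499 → 1.33): reflection off a lower-index medium gives no phase shift.
Exactly one π shift → a net half-wave offset.
For dark reflection here: 2 n t = m λ.
λ = 2 n t / m = 4251 / m nm.
m=5: 850 nm (IR); m=6: 709 nm (visible); m=7: 607 nm (visible); m=8: 531 nm (visible); m=9: 472 nm (visible); m=10: 425 nm (visible); m=11: 386 nm (visible); m=12: 354 nm (UV).

6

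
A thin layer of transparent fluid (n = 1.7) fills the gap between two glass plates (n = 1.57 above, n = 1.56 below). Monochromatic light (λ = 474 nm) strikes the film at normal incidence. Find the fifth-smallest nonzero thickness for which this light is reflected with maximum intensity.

627 nm

Top surface (1.57 → 1.7): reflection off a higher-index medium gives a half-wave phase shift.
Bottom surface (1.7 → 1.56): reflection off a lower-index medium gives no phase shift.
The two reflections differ by half a wavelength.
With one net inversion, constructive interference in reflection requires 2 n t = (m + ½) λ.
The fifth-smallest nonzero thickness corresponds to m = 4: t = (m + ½) λ / (2 n) = 4.50 × 474 / (2 × 1.7) = 627 nm.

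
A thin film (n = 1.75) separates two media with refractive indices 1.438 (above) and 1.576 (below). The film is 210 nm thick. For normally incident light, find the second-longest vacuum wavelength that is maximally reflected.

490 nm

Ray reflecting at the top interface goes from n = 1.438 toward n = 1.75: a half-wave phase shift.
Ray reflecting at the bottom interface goes from n = 1.75 toward n = 1.576: no phase shift.
Net: one phase inversion between the two reflected rays.
For strong reflection here: 2 n t = (m + ½) λ.
λ = 2 n t / (m + ½). The second-longest wavelength is m = 1: λ = 2 × 1.75 × 210 / 1.50 = 490 nm.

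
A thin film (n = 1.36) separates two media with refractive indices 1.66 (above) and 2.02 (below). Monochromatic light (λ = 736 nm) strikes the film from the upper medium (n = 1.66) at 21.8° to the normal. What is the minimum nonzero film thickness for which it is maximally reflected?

At the upper boundary (n = 1.66 to n = 1.36) the reflected ray undergoes no phase shift.
At the lower boundary (n = 1.36 to n = 2.02) the reflected ray undergoes a half-wave phase shift.
Net: one phase inversion between the two reflected rays.
So the condition for constructive reflection is 2 n t cos θ_r = (m + ½) λ.
Snell's law: 1.66 sin 21.8° = 1.36 sin θ_r → sin θ_r = 0.453, cos θ_r = 0.891.
Minimum at m = 0: t = λ / (4 n cos θ_r) = 736 / (4 × 1.36 × 0.891) = 152 nm.

152 nm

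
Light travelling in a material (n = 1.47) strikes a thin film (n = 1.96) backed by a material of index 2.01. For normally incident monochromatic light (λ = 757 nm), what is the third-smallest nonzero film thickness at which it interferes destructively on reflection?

483 nm

Top surface (1.47 → 1.96): reflection off a higher-index medium gives a half-wave phase shift.
Ray reflecting at the bottom interface goes from n = 1.96 toward n = 2.01: a half-wave phase shift.
Zero or two π shifts → no net half-wave offset.
So the condition for destructive reflection is 2 n t = (m + ½) λ.
The third-smallest nonzero thickness corresponds to m = 2: t = (m + ½) λ / (2 n) = 2.50 × 757 / (2 × 1.96) = 483 nm.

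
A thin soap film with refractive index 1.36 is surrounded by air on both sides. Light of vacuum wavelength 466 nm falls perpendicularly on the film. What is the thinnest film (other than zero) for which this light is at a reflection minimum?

Top surface (1.0 → 1.36): reflection off a higher-index medium gives a half-wave phase shift.
Ray reflecting at the bottom interface goes from n = 1.36 toward n = 1.0: no phase shift.
Net: one phase inversion between the two reflected rays.
So the condition for destructive reflection is 2 n t = m λ.
Minimum nonzero at m = 1: t = λ / (2 n) = 466 / (2 × 1.36) = 171 nm.

171 nm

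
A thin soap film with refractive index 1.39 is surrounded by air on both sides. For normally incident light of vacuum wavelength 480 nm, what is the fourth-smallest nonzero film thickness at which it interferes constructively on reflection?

604 nm

Top surface (1.0 → 1.39): reflection off a higher-index medium gives a half-wave phase shift.
At the lower boundary (n = 1.39 to n = 1.0) the reflected ray undergoes no phase shift.
Net: one phase inversion between the two reflected rays.
With one net inversion, constructive interference in reflection requires 2 n t = (m + ½) λ.
The fourth-smallest nonzero thickness corresponds to m = 3: t = (m + ½) λ / (2 n) = 3.50 × 480 / (2 × 1.39) = 604 nm.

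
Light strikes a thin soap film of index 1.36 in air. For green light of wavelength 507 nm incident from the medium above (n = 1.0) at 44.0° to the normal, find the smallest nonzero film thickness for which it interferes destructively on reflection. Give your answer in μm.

0.217 μm

Ray reflecting at the top interface goes from n = 1.0 toward n = 1.36: a half-wave phase shift.
Bottom surface (1.36 → 1.0): reflection off a lower-index medium gives no phase shift.
Exactly one π shift → a net half-wave offset.
With one net inversion, destructive interference in reflection requires 2 n t cos θ_r = m λ.
Snell's law: 1.0 sin 44.0° = 1.36 sin θ_r → sin θ_r = 0.511, cos θ_r = 0.860.
Minimum nonzero at m = 1: t = λ / (2 n cos θ_r) = 507 / (2 × 1.36 × 0.860) = 217 nm.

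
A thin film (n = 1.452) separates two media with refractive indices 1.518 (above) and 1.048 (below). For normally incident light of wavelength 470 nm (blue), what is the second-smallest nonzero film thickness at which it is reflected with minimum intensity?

243 nm

At the upper boundary (n = 1.518 to n = 1.452) the reflected ray undergoes no phase shift.
Bottom surface (1.452 → 1.048): reflection off a lower-index medium gives no phase shift.
The two reflections carry the same phase change, so no net offset.
For weak reflection here: 2 n t = (m + ½) λ.
The second-smallest nonzero thickness corresponds to m = 1: t = (m + ½) λ / (2 n) = 1.50 × 470 / (2 × 1.452) = 243 nm.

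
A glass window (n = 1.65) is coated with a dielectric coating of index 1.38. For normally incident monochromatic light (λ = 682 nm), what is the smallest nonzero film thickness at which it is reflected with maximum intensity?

Top surface (1.0 → 1.38): reflection off a higher-index medium gives a half-wave phase shift.
Bottom surface (1.38 → 1.65): reflection off a higher-index medium gives a half-wave phase shift.
The two reflections carry the same phase change, so no net offset.
With no net inversion, constructive interference in reflection requires 2 n t = m λ.
The smallest nonzero thickness corresponds to m = 1: t = m λ / (2 n) = 1.00 × 682 / (2 × 1.38) = 247 nm.

247 nm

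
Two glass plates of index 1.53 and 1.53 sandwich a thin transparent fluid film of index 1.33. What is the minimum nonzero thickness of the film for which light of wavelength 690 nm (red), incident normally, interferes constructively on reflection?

Top surface (1.53 → 1.33): reflection off a lower-index medium gives no phase shift.
At the lower boundary (n = 1.33 to n = 1.53) the reflected ray undergoes a half-wave phase shift.
The two reflections differ by half a wavelength.
For bright reflection here: 2 n t = (m + ½) λ.
Minimum at m = 0: t = λ / (4 n) = 690 / (4 × 1.33) = 130 nm.

130 nm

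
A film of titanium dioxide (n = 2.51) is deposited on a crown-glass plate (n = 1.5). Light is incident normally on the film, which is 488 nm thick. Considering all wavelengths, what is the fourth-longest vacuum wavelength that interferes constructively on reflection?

700 nm

Ray reflecting at the top interface goes from n = 1.0 toward n = 2.51: a half-wave phase shift.
Ray reflecting at the bottom interface goes from n = 2.51 toward n = 1.5: no phase shift.
Exactly one π shift → a net half-wave offset.
For maximum reflection here: 2 n t = (m + ½) λ.
λ = 2 n t / (m + ½). The fourth-longest wavelength is m = 3: λ = 2 × 2.51 × 488 / 3.50 = 700 nm.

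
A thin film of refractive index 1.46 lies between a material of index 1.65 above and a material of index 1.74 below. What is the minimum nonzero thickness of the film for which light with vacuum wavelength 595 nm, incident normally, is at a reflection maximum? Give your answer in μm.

0.102 μm

At the upper boundary (n = 1.65 to n = 1.46) the reflected ray undergoes no phase shift.
Bottom surface (1.46 → 1.74): reflection off a higher-index medium gives a half-wave phase shift.
The two reflections differ by half a wavelength.
So the condition for constructive reflection is 2 n t = (m + ½) λ.
Minimum at m = 0: t = λ / (4 n) = 595 / (4 × 1.46) = 102 nm.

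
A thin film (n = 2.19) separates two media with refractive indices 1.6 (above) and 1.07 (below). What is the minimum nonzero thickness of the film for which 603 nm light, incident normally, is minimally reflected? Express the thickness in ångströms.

Top surface (1.6 → 2.19): reflection off a higher-index medium gives a half-wave phase shift.
Ray reflecting at the bottom interface goes from n = 2.19 toward n = 1.07: no phase shift.
Exactly one π shift → a net half-wave offset.
For dark reflection here: 2 n t = m λ.
Minimum nonzero at m = 1: t = λ / (2 n) = 603 / (2 × 2.19) = 138 nm.

1377 Å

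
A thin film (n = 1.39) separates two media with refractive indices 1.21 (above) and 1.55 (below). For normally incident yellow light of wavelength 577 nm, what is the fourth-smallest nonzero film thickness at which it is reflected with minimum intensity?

Ray reflecting at the top interface goes from n = 1.21 toward n = 1.39: a half-wave phase shift.
Ray reflecting at the bottom interface goes from n = 1.39 toward n = 1.55: a half-wave phase shift.
Net: no relative phase inversion (both shifts match).
With no net inversion, destructive interference in reflection requires 2 n t = (m + ½) λ.
The fourth-smallest nonzero thickness corresponds to m = 3: t = (m + ½) λ / (2 n) = 3.50 × 577 / (2 × 1.39) = 726 nm.

726 nm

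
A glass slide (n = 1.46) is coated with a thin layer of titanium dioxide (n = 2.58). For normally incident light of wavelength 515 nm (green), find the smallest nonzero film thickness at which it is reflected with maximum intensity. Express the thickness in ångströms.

At the upper boundary (n = 1.0 to n = 2.58) the reflected ray undergoes a half-wave phase shift.
Ray reflecting at the bottom interface goes from n = 2.58 toward n = 1.46: no phase shift.
Exactly one π shift → a net half-wave offset.
For strong reflection here: 2 n t = (m + ½) λ.
Minimum at m = 0: t = λ / (4 n) = 515 / (4 × 2.58) = 49.9 nm.

499 Å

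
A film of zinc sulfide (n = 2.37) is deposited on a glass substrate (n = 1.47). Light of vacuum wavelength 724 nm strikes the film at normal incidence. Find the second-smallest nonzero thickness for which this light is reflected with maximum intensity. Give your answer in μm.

0.229 μm

At the upper boundary (n = 1.0 to n = 2.37) the reflected ray undergoes a half-wave phase shift.
Ray reflecting at the bottom interface goes from n = 2.37 toward n = 1.47: no phase shift.
The two reflections differ by half a wavelength.
For strong reflection here: 2 n t = (m + ½) λ.
The second-smallest nonzero thickness corresponds to m = 1: t = (m + ½) λ / (2 n) = 1.50 × 724 / (2 × 2.37) = 229 nm.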